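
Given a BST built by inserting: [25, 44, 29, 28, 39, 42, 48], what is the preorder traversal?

Tree insertion order: [25, 44, 29, 28, 39, 42, 48]
Tree (level-order array): [25, None, 44, 29, 48, 28, 39, None, None, None, None, None, 42]
Preorder traversal: [25, 44, 29, 28, 39, 42, 48]


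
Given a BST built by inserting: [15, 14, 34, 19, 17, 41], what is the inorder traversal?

Tree insertion order: [15, 14, 34, 19, 17, 41]
Tree (level-order array): [15, 14, 34, None, None, 19, 41, 17]
Inorder traversal: [14, 15, 17, 19, 34, 41]


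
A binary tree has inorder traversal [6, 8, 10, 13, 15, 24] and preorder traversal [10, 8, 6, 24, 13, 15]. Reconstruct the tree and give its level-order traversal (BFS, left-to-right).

Inorder:  [6, 8, 10, 13, 15, 24]
Preorder: [10, 8, 6, 24, 13, 15]
Algorithm: preorder visits root first, so consume preorder in order;
for each root, split the current inorder slice at that value into
left-subtree inorder and right-subtree inorder, then recurse.
Recursive splits:
  root=10; inorder splits into left=[6, 8], right=[13, 15, 24]
  root=8; inorder splits into left=[6], right=[]
  root=6; inorder splits into left=[], right=[]
  root=24; inorder splits into left=[13, 15], right=[]
  root=13; inorder splits into left=[], right=[15]
  root=15; inorder splits into left=[], right=[]
Reconstructed level-order: [10, 8, 24, 6, 13, 15]


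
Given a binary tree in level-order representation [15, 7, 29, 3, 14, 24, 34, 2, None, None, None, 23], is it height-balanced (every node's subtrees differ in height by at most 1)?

Tree (level-order array): [15, 7, 29, 3, 14, 24, 34, 2, None, None, None, 23]
Definition: a tree is height-balanced if, at every node, |h(left) - h(right)| <= 1 (empty subtree has height -1).
Bottom-up per-node check:
  node 2: h_left=-1, h_right=-1, diff=0 [OK], height=0
  node 3: h_left=0, h_right=-1, diff=1 [OK], height=1
  node 14: h_left=-1, h_right=-1, diff=0 [OK], height=0
  node 7: h_left=1, h_right=0, diff=1 [OK], height=2
  node 23: h_left=-1, h_right=-1, diff=0 [OK], height=0
  node 24: h_left=0, h_right=-1, diff=1 [OK], height=1
  node 34: h_left=-1, h_right=-1, diff=0 [OK], height=0
  node 29: h_left=1, h_right=0, diff=1 [OK], height=2
  node 15: h_left=2, h_right=2, diff=0 [OK], height=3
All nodes satisfy the balance condition.
Result: Balanced


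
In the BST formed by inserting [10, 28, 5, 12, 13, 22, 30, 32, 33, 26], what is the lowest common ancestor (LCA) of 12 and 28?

Tree insertion order: [10, 28, 5, 12, 13, 22, 30, 32, 33, 26]
Tree (level-order array): [10, 5, 28, None, None, 12, 30, None, 13, None, 32, None, 22, None, 33, None, 26]
In a BST, the LCA of p=12, q=28 is the first node v on the
root-to-leaf path with p <= v <= q (go left if both < v, right if both > v).
Walk from root:
  at 10: both 12 and 28 > 10, go right
  at 28: 12 <= 28 <= 28, this is the LCA
LCA = 28


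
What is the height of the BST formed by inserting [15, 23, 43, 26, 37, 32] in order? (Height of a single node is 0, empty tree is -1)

Insertion order: [15, 23, 43, 26, 37, 32]
Tree (level-order array): [15, None, 23, None, 43, 26, None, None, 37, 32]
Compute height bottom-up (empty subtree = -1):
  height(32) = 1 + max(-1, -1) = 0
  height(37) = 1 + max(0, -1) = 1
  height(26) = 1 + max(-1, 1) = 2
  height(43) = 1 + max(2, -1) = 3
  height(23) = 1 + max(-1, 3) = 4
  height(15) = 1 + max(-1, 4) = 5
Height = 5


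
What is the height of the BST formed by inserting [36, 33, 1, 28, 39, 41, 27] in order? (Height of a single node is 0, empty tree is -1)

Insertion order: [36, 33, 1, 28, 39, 41, 27]
Tree (level-order array): [36, 33, 39, 1, None, None, 41, None, 28, None, None, 27]
Compute height bottom-up (empty subtree = -1):
  height(27) = 1 + max(-1, -1) = 0
  height(28) = 1 + max(0, -1) = 1
  height(1) = 1 + max(-1, 1) = 2
  height(33) = 1 + max(2, -1) = 3
  height(41) = 1 + max(-1, -1) = 0
  height(39) = 1 + max(-1, 0) = 1
  height(36) = 1 + max(3, 1) = 4
Height = 4


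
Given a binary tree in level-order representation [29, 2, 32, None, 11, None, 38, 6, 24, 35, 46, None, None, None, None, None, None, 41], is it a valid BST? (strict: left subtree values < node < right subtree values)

Level-order array: [29, 2, 32, None, 11, None, 38, 6, 24, 35, 46, None, None, None, None, None, None, 41]
Validate using subtree bounds (lo, hi): at each node, require lo < value < hi,
then recurse left with hi=value and right with lo=value.
Preorder trace (stopping at first violation):
  at node 29 with bounds (-inf, +inf): OK
  at node 2 with bounds (-inf, 29): OK
  at node 11 with bounds (2, 29): OK
  at node 6 with bounds (2, 11): OK
  at node 24 with bounds (11, 29): OK
  at node 32 with bounds (29, +inf): OK
  at node 38 with bounds (32, +inf): OK
  at node 35 with bounds (32, 38): OK
  at node 46 with bounds (38, +inf): OK
  at node 41 with bounds (38, 46): OK
No violation found at any node.
Result: Valid BST


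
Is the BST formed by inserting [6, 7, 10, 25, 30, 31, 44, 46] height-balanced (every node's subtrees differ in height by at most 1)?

Tree (level-order array): [6, None, 7, None, 10, None, 25, None, 30, None, 31, None, 44, None, 46]
Definition: a tree is height-balanced if, at every node, |h(left) - h(right)| <= 1 (empty subtree has height -1).
Bottom-up per-node check:
  node 46: h_left=-1, h_right=-1, diff=0 [OK], height=0
  node 44: h_left=-1, h_right=0, diff=1 [OK], height=1
  node 31: h_left=-1, h_right=1, diff=2 [FAIL (|-1-1|=2 > 1)], height=2
  node 30: h_left=-1, h_right=2, diff=3 [FAIL (|-1-2|=3 > 1)], height=3
  node 25: h_left=-1, h_right=3, diff=4 [FAIL (|-1-3|=4 > 1)], height=4
  node 10: h_left=-1, h_right=4, diff=5 [FAIL (|-1-4|=5 > 1)], height=5
  node 7: h_left=-1, h_right=5, diff=6 [FAIL (|-1-5|=6 > 1)], height=6
  node 6: h_left=-1, h_right=6, diff=7 [FAIL (|-1-6|=7 > 1)], height=7
Node 31 violates the condition: |-1 - 1| = 2 > 1.
Result: Not balanced


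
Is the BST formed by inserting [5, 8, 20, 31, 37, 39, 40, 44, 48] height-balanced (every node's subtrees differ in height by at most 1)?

Tree (level-order array): [5, None, 8, None, 20, None, 31, None, 37, None, 39, None, 40, None, 44, None, 48]
Definition: a tree is height-balanced if, at every node, |h(left) - h(right)| <= 1 (empty subtree has height -1).
Bottom-up per-node check:
  node 48: h_left=-1, h_right=-1, diff=0 [OK], height=0
  node 44: h_left=-1, h_right=0, diff=1 [OK], height=1
  node 40: h_left=-1, h_right=1, diff=2 [FAIL (|-1-1|=2 > 1)], height=2
  node 39: h_left=-1, h_right=2, diff=3 [FAIL (|-1-2|=3 > 1)], height=3
  node 37: h_left=-1, h_right=3, diff=4 [FAIL (|-1-3|=4 > 1)], height=4
  node 31: h_left=-1, h_right=4, diff=5 [FAIL (|-1-4|=5 > 1)], height=5
  node 20: h_left=-1, h_right=5, diff=6 [FAIL (|-1-5|=6 > 1)], height=6
  node 8: h_left=-1, h_right=6, diff=7 [FAIL (|-1-6|=7 > 1)], height=7
  node 5: h_left=-1, h_right=7, diff=8 [FAIL (|-1-7|=8 > 1)], height=8
Node 40 violates the condition: |-1 - 1| = 2 > 1.
Result: Not balanced


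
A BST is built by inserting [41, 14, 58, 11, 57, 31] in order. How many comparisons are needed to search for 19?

Search path for 19: 41 -> 14 -> 31
Found: False
Comparisons: 3


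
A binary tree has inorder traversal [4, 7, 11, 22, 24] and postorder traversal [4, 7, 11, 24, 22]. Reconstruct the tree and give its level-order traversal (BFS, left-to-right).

Inorder:   [4, 7, 11, 22, 24]
Postorder: [4, 7, 11, 24, 22]
Algorithm: postorder visits root last, so walk postorder right-to-left;
each value is the root of the current inorder slice — split it at that
value, recurse on the right subtree first, then the left.
Recursive splits:
  root=22; inorder splits into left=[4, 7, 11], right=[24]
  root=24; inorder splits into left=[], right=[]
  root=11; inorder splits into left=[4, 7], right=[]
  root=7; inorder splits into left=[4], right=[]
  root=4; inorder splits into left=[], right=[]
Reconstructed level-order: [22, 11, 24, 7, 4]


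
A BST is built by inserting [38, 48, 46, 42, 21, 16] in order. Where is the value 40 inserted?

Starting tree (level order): [38, 21, 48, 16, None, 46, None, None, None, 42]
Insertion path: 38 -> 48 -> 46 -> 42
Result: insert 40 as left child of 42
Final tree (level order): [38, 21, 48, 16, None, 46, None, None, None, 42, None, 40]


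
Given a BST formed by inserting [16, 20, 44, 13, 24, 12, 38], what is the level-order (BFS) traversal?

Tree insertion order: [16, 20, 44, 13, 24, 12, 38]
Tree (level-order array): [16, 13, 20, 12, None, None, 44, None, None, 24, None, None, 38]
BFS from the root, enqueuing left then right child of each popped node:
  queue [16] -> pop 16, enqueue [13, 20], visited so far: [16]
  queue [13, 20] -> pop 13, enqueue [12], visited so far: [16, 13]
  queue [20, 12] -> pop 20, enqueue [44], visited so far: [16, 13, 20]
  queue [12, 44] -> pop 12, enqueue [none], visited so far: [16, 13, 20, 12]
  queue [44] -> pop 44, enqueue [24], visited so far: [16, 13, 20, 12, 44]
  queue [24] -> pop 24, enqueue [38], visited so far: [16, 13, 20, 12, 44, 24]
  queue [38] -> pop 38, enqueue [none], visited so far: [16, 13, 20, 12, 44, 24, 38]
Result: [16, 13, 20, 12, 44, 24, 38]


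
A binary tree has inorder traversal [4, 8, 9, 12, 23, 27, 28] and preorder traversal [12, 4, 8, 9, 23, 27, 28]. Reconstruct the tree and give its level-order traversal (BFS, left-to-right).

Inorder:  [4, 8, 9, 12, 23, 27, 28]
Preorder: [12, 4, 8, 9, 23, 27, 28]
Algorithm: preorder visits root first, so consume preorder in order;
for each root, split the current inorder slice at that value into
left-subtree inorder and right-subtree inorder, then recurse.
Recursive splits:
  root=12; inorder splits into left=[4, 8, 9], right=[23, 27, 28]
  root=4; inorder splits into left=[], right=[8, 9]
  root=8; inorder splits into left=[], right=[9]
  root=9; inorder splits into left=[], right=[]
  root=23; inorder splits into left=[], right=[27, 28]
  root=27; inorder splits into left=[], right=[28]
  root=28; inorder splits into left=[], right=[]
Reconstructed level-order: [12, 4, 23, 8, 27, 9, 28]


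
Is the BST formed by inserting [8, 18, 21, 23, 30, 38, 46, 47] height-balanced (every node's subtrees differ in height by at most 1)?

Tree (level-order array): [8, None, 18, None, 21, None, 23, None, 30, None, 38, None, 46, None, 47]
Definition: a tree is height-balanced if, at every node, |h(left) - h(right)| <= 1 (empty subtree has height -1).
Bottom-up per-node check:
  node 47: h_left=-1, h_right=-1, diff=0 [OK], height=0
  node 46: h_left=-1, h_right=0, diff=1 [OK], height=1
  node 38: h_left=-1, h_right=1, diff=2 [FAIL (|-1-1|=2 > 1)], height=2
  node 30: h_left=-1, h_right=2, diff=3 [FAIL (|-1-2|=3 > 1)], height=3
  node 23: h_left=-1, h_right=3, diff=4 [FAIL (|-1-3|=4 > 1)], height=4
  node 21: h_left=-1, h_right=4, diff=5 [FAIL (|-1-4|=5 > 1)], height=5
  node 18: h_left=-1, h_right=5, diff=6 [FAIL (|-1-5|=6 > 1)], height=6
  node 8: h_left=-1, h_right=6, diff=7 [FAIL (|-1-6|=7 > 1)], height=7
Node 38 violates the condition: |-1 - 1| = 2 > 1.
Result: Not balanced


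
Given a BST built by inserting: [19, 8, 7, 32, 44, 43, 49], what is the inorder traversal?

Tree insertion order: [19, 8, 7, 32, 44, 43, 49]
Tree (level-order array): [19, 8, 32, 7, None, None, 44, None, None, 43, 49]
Inorder traversal: [7, 8, 19, 32, 43, 44, 49]


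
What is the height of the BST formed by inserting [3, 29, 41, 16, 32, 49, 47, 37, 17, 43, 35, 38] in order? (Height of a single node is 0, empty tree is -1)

Insertion order: [3, 29, 41, 16, 32, 49, 47, 37, 17, 43, 35, 38]
Tree (level-order array): [3, None, 29, 16, 41, None, 17, 32, 49, None, None, None, 37, 47, None, 35, 38, 43]
Compute height bottom-up (empty subtree = -1):
  height(17) = 1 + max(-1, -1) = 0
  height(16) = 1 + max(-1, 0) = 1
  height(35) = 1 + max(-1, -1) = 0
  height(38) = 1 + max(-1, -1) = 0
  height(37) = 1 + max(0, 0) = 1
  height(32) = 1 + max(-1, 1) = 2
  height(43) = 1 + max(-1, -1) = 0
  height(47) = 1 + max(0, -1) = 1
  height(49) = 1 + max(1, -1) = 2
  height(41) = 1 + max(2, 2) = 3
  height(29) = 1 + max(1, 3) = 4
  height(3) = 1 + max(-1, 4) = 5
Height = 5


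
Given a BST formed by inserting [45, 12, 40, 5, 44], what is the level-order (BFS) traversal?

Tree insertion order: [45, 12, 40, 5, 44]
Tree (level-order array): [45, 12, None, 5, 40, None, None, None, 44]
BFS from the root, enqueuing left then right child of each popped node:
  queue [45] -> pop 45, enqueue [12], visited so far: [45]
  queue [12] -> pop 12, enqueue [5, 40], visited so far: [45, 12]
  queue [5, 40] -> pop 5, enqueue [none], visited so far: [45, 12, 5]
  queue [40] -> pop 40, enqueue [44], visited so far: [45, 12, 5, 40]
  queue [44] -> pop 44, enqueue [none], visited so far: [45, 12, 5, 40, 44]
Result: [45, 12, 5, 40, 44]


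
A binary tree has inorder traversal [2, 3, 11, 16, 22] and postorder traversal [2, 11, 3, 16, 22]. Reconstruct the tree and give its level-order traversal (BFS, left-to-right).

Inorder:   [2, 3, 11, 16, 22]
Postorder: [2, 11, 3, 16, 22]
Algorithm: postorder visits root last, so walk postorder right-to-left;
each value is the root of the current inorder slice — split it at that
value, recurse on the right subtree first, then the left.
Recursive splits:
  root=22; inorder splits into left=[2, 3, 11, 16], right=[]
  root=16; inorder splits into left=[2, 3, 11], right=[]
  root=3; inorder splits into left=[2], right=[11]
  root=11; inorder splits into left=[], right=[]
  root=2; inorder splits into left=[], right=[]
Reconstructed level-order: [22, 16, 3, 2, 11]


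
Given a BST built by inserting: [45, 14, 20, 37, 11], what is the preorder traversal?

Tree insertion order: [45, 14, 20, 37, 11]
Tree (level-order array): [45, 14, None, 11, 20, None, None, None, 37]
Preorder traversal: [45, 14, 11, 20, 37]


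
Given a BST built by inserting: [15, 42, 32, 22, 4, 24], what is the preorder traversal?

Tree insertion order: [15, 42, 32, 22, 4, 24]
Tree (level-order array): [15, 4, 42, None, None, 32, None, 22, None, None, 24]
Preorder traversal: [15, 4, 42, 32, 22, 24]


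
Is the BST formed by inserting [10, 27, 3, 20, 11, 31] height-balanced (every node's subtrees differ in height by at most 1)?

Tree (level-order array): [10, 3, 27, None, None, 20, 31, 11]
Definition: a tree is height-balanced if, at every node, |h(left) - h(right)| <= 1 (empty subtree has height -1).
Bottom-up per-node check:
  node 3: h_left=-1, h_right=-1, diff=0 [OK], height=0
  node 11: h_left=-1, h_right=-1, diff=0 [OK], height=0
  node 20: h_left=0, h_right=-1, diff=1 [OK], height=1
  node 31: h_left=-1, h_right=-1, diff=0 [OK], height=0
  node 27: h_left=1, h_right=0, diff=1 [OK], height=2
  node 10: h_left=0, h_right=2, diff=2 [FAIL (|0-2|=2 > 1)], height=3
Node 10 violates the condition: |0 - 2| = 2 > 1.
Result: Not balanced


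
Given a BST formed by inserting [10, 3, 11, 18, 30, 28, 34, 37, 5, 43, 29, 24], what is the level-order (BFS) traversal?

Tree insertion order: [10, 3, 11, 18, 30, 28, 34, 37, 5, 43, 29, 24]
Tree (level-order array): [10, 3, 11, None, 5, None, 18, None, None, None, 30, 28, 34, 24, 29, None, 37, None, None, None, None, None, 43]
BFS from the root, enqueuing left then right child of each popped node:
  queue [10] -> pop 10, enqueue [3, 11], visited so far: [10]
  queue [3, 11] -> pop 3, enqueue [5], visited so far: [10, 3]
  queue [11, 5] -> pop 11, enqueue [18], visited so far: [10, 3, 11]
  queue [5, 18] -> pop 5, enqueue [none], visited so far: [10, 3, 11, 5]
  queue [18] -> pop 18, enqueue [30], visited so far: [10, 3, 11, 5, 18]
  queue [30] -> pop 30, enqueue [28, 34], visited so far: [10, 3, 11, 5, 18, 30]
  queue [28, 34] -> pop 28, enqueue [24, 29], visited so far: [10, 3, 11, 5, 18, 30, 28]
  queue [34, 24, 29] -> pop 34, enqueue [37], visited so far: [10, 3, 11, 5, 18, 30, 28, 34]
  queue [24, 29, 37] -> pop 24, enqueue [none], visited so far: [10, 3, 11, 5, 18, 30, 28, 34, 24]
  queue [29, 37] -> pop 29, enqueue [none], visited so far: [10, 3, 11, 5, 18, 30, 28, 34, 24, 29]
  queue [37] -> pop 37, enqueue [43], visited so far: [10, 3, 11, 5, 18, 30, 28, 34, 24, 29, 37]
  queue [43] -> pop 43, enqueue [none], visited so far: [10, 3, 11, 5, 18, 30, 28, 34, 24, 29, 37, 43]
Result: [10, 3, 11, 5, 18, 30, 28, 34, 24, 29, 37, 43]


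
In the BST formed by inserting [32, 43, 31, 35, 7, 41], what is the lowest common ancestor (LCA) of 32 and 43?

Tree insertion order: [32, 43, 31, 35, 7, 41]
Tree (level-order array): [32, 31, 43, 7, None, 35, None, None, None, None, 41]
In a BST, the LCA of p=32, q=43 is the first node v on the
root-to-leaf path with p <= v <= q (go left if both < v, right if both > v).
Walk from root:
  at 32: 32 <= 32 <= 43, this is the LCA
LCA = 32


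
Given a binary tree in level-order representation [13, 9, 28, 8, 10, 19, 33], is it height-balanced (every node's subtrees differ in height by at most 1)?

Tree (level-order array): [13, 9, 28, 8, 10, 19, 33]
Definition: a tree is height-balanced if, at every node, |h(left) - h(right)| <= 1 (empty subtree has height -1).
Bottom-up per-node check:
  node 8: h_left=-1, h_right=-1, diff=0 [OK], height=0
  node 10: h_left=-1, h_right=-1, diff=0 [OK], height=0
  node 9: h_left=0, h_right=0, diff=0 [OK], height=1
  node 19: h_left=-1, h_right=-1, diff=0 [OK], height=0
  node 33: h_left=-1, h_right=-1, diff=0 [OK], height=0
  node 28: h_left=0, h_right=0, diff=0 [OK], height=1
  node 13: h_left=1, h_right=1, diff=0 [OK], height=2
All nodes satisfy the balance condition.
Result: Balanced


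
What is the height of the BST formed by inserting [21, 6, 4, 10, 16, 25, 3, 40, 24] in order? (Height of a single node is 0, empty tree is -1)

Insertion order: [21, 6, 4, 10, 16, 25, 3, 40, 24]
Tree (level-order array): [21, 6, 25, 4, 10, 24, 40, 3, None, None, 16]
Compute height bottom-up (empty subtree = -1):
  height(3) = 1 + max(-1, -1) = 0
  height(4) = 1 + max(0, -1) = 1
  height(16) = 1 + max(-1, -1) = 0
  height(10) = 1 + max(-1, 0) = 1
  height(6) = 1 + max(1, 1) = 2
  height(24) = 1 + max(-1, -1) = 0
  height(40) = 1 + max(-1, -1) = 0
  height(25) = 1 + max(0, 0) = 1
  height(21) = 1 + max(2, 1) = 3
Height = 3


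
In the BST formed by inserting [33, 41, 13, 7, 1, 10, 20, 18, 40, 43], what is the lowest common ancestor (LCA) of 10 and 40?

Tree insertion order: [33, 41, 13, 7, 1, 10, 20, 18, 40, 43]
Tree (level-order array): [33, 13, 41, 7, 20, 40, 43, 1, 10, 18]
In a BST, the LCA of p=10, q=40 is the first node v on the
root-to-leaf path with p <= v <= q (go left if both < v, right if both > v).
Walk from root:
  at 33: 10 <= 33 <= 40, this is the LCA
LCA = 33


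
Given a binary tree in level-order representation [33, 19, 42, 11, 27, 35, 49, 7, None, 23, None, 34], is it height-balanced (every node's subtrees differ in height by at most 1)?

Tree (level-order array): [33, 19, 42, 11, 27, 35, 49, 7, None, 23, None, 34]
Definition: a tree is height-balanced if, at every node, |h(left) - h(right)| <= 1 (empty subtree has height -1).
Bottom-up per-node check:
  node 7: h_left=-1, h_right=-1, diff=0 [OK], height=0
  node 11: h_left=0, h_right=-1, diff=1 [OK], height=1
  node 23: h_left=-1, h_right=-1, diff=0 [OK], height=0
  node 27: h_left=0, h_right=-1, diff=1 [OK], height=1
  node 19: h_left=1, h_right=1, diff=0 [OK], height=2
  node 34: h_left=-1, h_right=-1, diff=0 [OK], height=0
  node 35: h_left=0, h_right=-1, diff=1 [OK], height=1
  node 49: h_left=-1, h_right=-1, diff=0 [OK], height=0
  node 42: h_left=1, h_right=0, diff=1 [OK], height=2
  node 33: h_left=2, h_right=2, diff=0 [OK], height=3
All nodes satisfy the balance condition.
Result: Balanced


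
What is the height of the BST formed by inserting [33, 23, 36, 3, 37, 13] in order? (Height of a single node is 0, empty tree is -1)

Insertion order: [33, 23, 36, 3, 37, 13]
Tree (level-order array): [33, 23, 36, 3, None, None, 37, None, 13]
Compute height bottom-up (empty subtree = -1):
  height(13) = 1 + max(-1, -1) = 0
  height(3) = 1 + max(-1, 0) = 1
  height(23) = 1 + max(1, -1) = 2
  height(37) = 1 + max(-1, -1) = 0
  height(36) = 1 + max(-1, 0) = 1
  height(33) = 1 + max(2, 1) = 3
Height = 3


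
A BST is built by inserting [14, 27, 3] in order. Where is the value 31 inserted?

Starting tree (level order): [14, 3, 27]
Insertion path: 14 -> 27
Result: insert 31 as right child of 27
Final tree (level order): [14, 3, 27, None, None, None, 31]


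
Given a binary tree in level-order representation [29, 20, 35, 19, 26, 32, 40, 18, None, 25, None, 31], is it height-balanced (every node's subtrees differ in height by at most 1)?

Tree (level-order array): [29, 20, 35, 19, 26, 32, 40, 18, None, 25, None, 31]
Definition: a tree is height-balanced if, at every node, |h(left) - h(right)| <= 1 (empty subtree has height -1).
Bottom-up per-node check:
  node 18: h_left=-1, h_right=-1, diff=0 [OK], height=0
  node 19: h_left=0, h_right=-1, diff=1 [OK], height=1
  node 25: h_left=-1, h_right=-1, diff=0 [OK], height=0
  node 26: h_left=0, h_right=-1, diff=1 [OK], height=1
  node 20: h_left=1, h_right=1, diff=0 [OK], height=2
  node 31: h_left=-1, h_right=-1, diff=0 [OK], height=0
  node 32: h_left=0, h_right=-1, diff=1 [OK], height=1
  node 40: h_left=-1, h_right=-1, diff=0 [OK], height=0
  node 35: h_left=1, h_right=0, diff=1 [OK], height=2
  node 29: h_left=2, h_right=2, diff=0 [OK], height=3
All nodes satisfy the balance condition.
Result: Balanced


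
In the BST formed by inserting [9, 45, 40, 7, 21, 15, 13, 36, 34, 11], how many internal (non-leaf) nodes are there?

Tree built from: [9, 45, 40, 7, 21, 15, 13, 36, 34, 11]
Tree (level-order array): [9, 7, 45, None, None, 40, None, 21, None, 15, 36, 13, None, 34, None, 11]
Rule: An internal node has at least one child.
Per-node child counts:
  node 9: 2 child(ren)
  node 7: 0 child(ren)
  node 45: 1 child(ren)
  node 40: 1 child(ren)
  node 21: 2 child(ren)
  node 15: 1 child(ren)
  node 13: 1 child(ren)
  node 11: 0 child(ren)
  node 36: 1 child(ren)
  node 34: 0 child(ren)
Matching nodes: [9, 45, 40, 21, 15, 13, 36]
Count of internal (non-leaf) nodes: 7


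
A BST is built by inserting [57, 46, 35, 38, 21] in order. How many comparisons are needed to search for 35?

Search path for 35: 57 -> 46 -> 35
Found: True
Comparisons: 3


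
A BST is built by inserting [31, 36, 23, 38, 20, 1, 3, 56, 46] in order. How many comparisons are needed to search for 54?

Search path for 54: 31 -> 36 -> 38 -> 56 -> 46
Found: False
Comparisons: 5


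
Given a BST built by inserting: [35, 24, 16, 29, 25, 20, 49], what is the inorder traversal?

Tree insertion order: [35, 24, 16, 29, 25, 20, 49]
Tree (level-order array): [35, 24, 49, 16, 29, None, None, None, 20, 25]
Inorder traversal: [16, 20, 24, 25, 29, 35, 49]


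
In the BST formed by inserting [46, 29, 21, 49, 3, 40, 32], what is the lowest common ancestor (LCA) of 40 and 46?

Tree insertion order: [46, 29, 21, 49, 3, 40, 32]
Tree (level-order array): [46, 29, 49, 21, 40, None, None, 3, None, 32]
In a BST, the LCA of p=40, q=46 is the first node v on the
root-to-leaf path with p <= v <= q (go left if both < v, right if both > v).
Walk from root:
  at 46: 40 <= 46 <= 46, this is the LCA
LCA = 46


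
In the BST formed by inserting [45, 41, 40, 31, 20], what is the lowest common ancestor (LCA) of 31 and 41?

Tree insertion order: [45, 41, 40, 31, 20]
Tree (level-order array): [45, 41, None, 40, None, 31, None, 20]
In a BST, the LCA of p=31, q=41 is the first node v on the
root-to-leaf path with p <= v <= q (go left if both < v, right if both > v).
Walk from root:
  at 45: both 31 and 41 < 45, go left
  at 41: 31 <= 41 <= 41, this is the LCA
LCA = 41


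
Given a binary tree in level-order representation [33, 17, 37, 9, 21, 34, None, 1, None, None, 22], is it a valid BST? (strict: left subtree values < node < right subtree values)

Level-order array: [33, 17, 37, 9, 21, 34, None, 1, None, None, 22]
Validate using subtree bounds (lo, hi): at each node, require lo < value < hi,
then recurse left with hi=value and right with lo=value.
Preorder trace (stopping at first violation):
  at node 33 with bounds (-inf, +inf): OK
  at node 17 with bounds (-inf, 33): OK
  at node 9 with bounds (-inf, 17): OK
  at node 1 with bounds (-inf, 9): OK
  at node 21 with bounds (17, 33): OK
  at node 22 with bounds (21, 33): OK
  at node 37 with bounds (33, +inf): OK
  at node 34 with bounds (33, 37): OK
No violation found at any node.
Result: Valid BST


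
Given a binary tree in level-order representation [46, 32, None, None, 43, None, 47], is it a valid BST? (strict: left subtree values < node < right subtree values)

Level-order array: [46, 32, None, None, 43, None, 47]
Validate using subtree bounds (lo, hi): at each node, require lo < value < hi,
then recurse left with hi=value and right with lo=value.
Preorder trace (stopping at first violation):
  at node 46 with bounds (-inf, +inf): OK
  at node 32 with bounds (-inf, 46): OK
  at node 43 with bounds (32, 46): OK
  at node 47 with bounds (43, 46): VIOLATION
Node 47 violates its bound: not (43 < 47 < 46).
Result: Not a valid BST


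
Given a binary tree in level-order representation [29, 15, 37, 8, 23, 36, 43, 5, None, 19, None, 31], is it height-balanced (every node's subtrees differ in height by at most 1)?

Tree (level-order array): [29, 15, 37, 8, 23, 36, 43, 5, None, 19, None, 31]
Definition: a tree is height-balanced if, at every node, |h(left) - h(right)| <= 1 (empty subtree has height -1).
Bottom-up per-node check:
  node 5: h_left=-1, h_right=-1, diff=0 [OK], height=0
  node 8: h_left=0, h_right=-1, diff=1 [OK], height=1
  node 19: h_left=-1, h_right=-1, diff=0 [OK], height=0
  node 23: h_left=0, h_right=-1, diff=1 [OK], height=1
  node 15: h_left=1, h_right=1, diff=0 [OK], height=2
  node 31: h_left=-1, h_right=-1, diff=0 [OK], height=0
  node 36: h_left=0, h_right=-1, diff=1 [OK], height=1
  node 43: h_left=-1, h_right=-1, diff=0 [OK], height=0
  node 37: h_left=1, h_right=0, diff=1 [OK], height=2
  node 29: h_left=2, h_right=2, diff=0 [OK], height=3
All nodes satisfy the balance condition.
Result: Balanced


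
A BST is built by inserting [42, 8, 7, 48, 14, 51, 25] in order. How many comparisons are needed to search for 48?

Search path for 48: 42 -> 48
Found: True
Comparisons: 2


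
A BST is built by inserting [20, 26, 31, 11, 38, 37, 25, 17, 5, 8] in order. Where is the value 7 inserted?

Starting tree (level order): [20, 11, 26, 5, 17, 25, 31, None, 8, None, None, None, None, None, 38, None, None, 37]
Insertion path: 20 -> 11 -> 5 -> 8
Result: insert 7 as left child of 8
Final tree (level order): [20, 11, 26, 5, 17, 25, 31, None, 8, None, None, None, None, None, 38, 7, None, 37]


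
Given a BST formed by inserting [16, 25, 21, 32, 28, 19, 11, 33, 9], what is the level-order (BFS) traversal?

Tree insertion order: [16, 25, 21, 32, 28, 19, 11, 33, 9]
Tree (level-order array): [16, 11, 25, 9, None, 21, 32, None, None, 19, None, 28, 33]
BFS from the root, enqueuing left then right child of each popped node:
  queue [16] -> pop 16, enqueue [11, 25], visited so far: [16]
  queue [11, 25] -> pop 11, enqueue [9], visited so far: [16, 11]
  queue [25, 9] -> pop 25, enqueue [21, 32], visited so far: [16, 11, 25]
  queue [9, 21, 32] -> pop 9, enqueue [none], visited so far: [16, 11, 25, 9]
  queue [21, 32] -> pop 21, enqueue [19], visited so far: [16, 11, 25, 9, 21]
  queue [32, 19] -> pop 32, enqueue [28, 33], visited so far: [16, 11, 25, 9, 21, 32]
  queue [19, 28, 33] -> pop 19, enqueue [none], visited so far: [16, 11, 25, 9, 21, 32, 19]
  queue [28, 33] -> pop 28, enqueue [none], visited so far: [16, 11, 25, 9, 21, 32, 19, 28]
  queue [33] -> pop 33, enqueue [none], visited so far: [16, 11, 25, 9, 21, 32, 19, 28, 33]
Result: [16, 11, 25, 9, 21, 32, 19, 28, 33]


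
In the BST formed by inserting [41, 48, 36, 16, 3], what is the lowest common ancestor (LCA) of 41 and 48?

Tree insertion order: [41, 48, 36, 16, 3]
Tree (level-order array): [41, 36, 48, 16, None, None, None, 3]
In a BST, the LCA of p=41, q=48 is the first node v on the
root-to-leaf path with p <= v <= q (go left if both < v, right if both > v).
Walk from root:
  at 41: 41 <= 41 <= 48, this is the LCA
LCA = 41


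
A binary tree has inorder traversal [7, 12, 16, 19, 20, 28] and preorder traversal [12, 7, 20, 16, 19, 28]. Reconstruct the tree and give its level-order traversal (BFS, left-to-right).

Inorder:  [7, 12, 16, 19, 20, 28]
Preorder: [12, 7, 20, 16, 19, 28]
Algorithm: preorder visits root first, so consume preorder in order;
for each root, split the current inorder slice at that value into
left-subtree inorder and right-subtree inorder, then recurse.
Recursive splits:
  root=12; inorder splits into left=[7], right=[16, 19, 20, 28]
  root=7; inorder splits into left=[], right=[]
  root=20; inorder splits into left=[16, 19], right=[28]
  root=16; inorder splits into left=[], right=[19]
  root=19; inorder splits into left=[], right=[]
  root=28; inorder splits into left=[], right=[]
Reconstructed level-order: [12, 7, 20, 16, 28, 19]


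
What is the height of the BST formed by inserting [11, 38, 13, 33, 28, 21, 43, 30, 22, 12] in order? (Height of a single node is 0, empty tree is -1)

Insertion order: [11, 38, 13, 33, 28, 21, 43, 30, 22, 12]
Tree (level-order array): [11, None, 38, 13, 43, 12, 33, None, None, None, None, 28, None, 21, 30, None, 22]
Compute height bottom-up (empty subtree = -1):
  height(12) = 1 + max(-1, -1) = 0
  height(22) = 1 + max(-1, -1) = 0
  height(21) = 1 + max(-1, 0) = 1
  height(30) = 1 + max(-1, -1) = 0
  height(28) = 1 + max(1, 0) = 2
  height(33) = 1 + max(2, -1) = 3
  height(13) = 1 + max(0, 3) = 4
  height(43) = 1 + max(-1, -1) = 0
  height(38) = 1 + max(4, 0) = 5
  height(11) = 1 + max(-1, 5) = 6
Height = 6


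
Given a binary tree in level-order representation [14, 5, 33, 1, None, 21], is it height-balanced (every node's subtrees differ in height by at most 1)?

Tree (level-order array): [14, 5, 33, 1, None, 21]
Definition: a tree is height-balanced if, at every node, |h(left) - h(right)| <= 1 (empty subtree has height -1).
Bottom-up per-node check:
  node 1: h_left=-1, h_right=-1, diff=0 [OK], height=0
  node 5: h_left=0, h_right=-1, diff=1 [OK], height=1
  node 21: h_left=-1, h_right=-1, diff=0 [OK], height=0
  node 33: h_left=0, h_right=-1, diff=1 [OK], height=1
  node 14: h_left=1, h_right=1, diff=0 [OK], height=2
All nodes satisfy the balance condition.
Result: Balanced


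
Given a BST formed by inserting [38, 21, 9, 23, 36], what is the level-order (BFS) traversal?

Tree insertion order: [38, 21, 9, 23, 36]
Tree (level-order array): [38, 21, None, 9, 23, None, None, None, 36]
BFS from the root, enqueuing left then right child of each popped node:
  queue [38] -> pop 38, enqueue [21], visited so far: [38]
  queue [21] -> pop 21, enqueue [9, 23], visited so far: [38, 21]
  queue [9, 23] -> pop 9, enqueue [none], visited so far: [38, 21, 9]
  queue [23] -> pop 23, enqueue [36], visited so far: [38, 21, 9, 23]
  queue [36] -> pop 36, enqueue [none], visited so far: [38, 21, 9, 23, 36]
Result: [38, 21, 9, 23, 36]


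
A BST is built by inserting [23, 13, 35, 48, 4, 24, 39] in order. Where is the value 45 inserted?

Starting tree (level order): [23, 13, 35, 4, None, 24, 48, None, None, None, None, 39]
Insertion path: 23 -> 35 -> 48 -> 39
Result: insert 45 as right child of 39
Final tree (level order): [23, 13, 35, 4, None, 24, 48, None, None, None, None, 39, None, None, 45]


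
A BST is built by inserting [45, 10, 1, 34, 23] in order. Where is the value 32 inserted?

Starting tree (level order): [45, 10, None, 1, 34, None, None, 23]
Insertion path: 45 -> 10 -> 34 -> 23
Result: insert 32 as right child of 23
Final tree (level order): [45, 10, None, 1, 34, None, None, 23, None, None, 32]


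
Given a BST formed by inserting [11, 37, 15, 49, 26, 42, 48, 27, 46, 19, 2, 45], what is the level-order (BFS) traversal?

Tree insertion order: [11, 37, 15, 49, 26, 42, 48, 27, 46, 19, 2, 45]
Tree (level-order array): [11, 2, 37, None, None, 15, 49, None, 26, 42, None, 19, 27, None, 48, None, None, None, None, 46, None, 45]
BFS from the root, enqueuing left then right child of each popped node:
  queue [11] -> pop 11, enqueue [2, 37], visited so far: [11]
  queue [2, 37] -> pop 2, enqueue [none], visited so far: [11, 2]
  queue [37] -> pop 37, enqueue [15, 49], visited so far: [11, 2, 37]
  queue [15, 49] -> pop 15, enqueue [26], visited so far: [11, 2, 37, 15]
  queue [49, 26] -> pop 49, enqueue [42], visited so far: [11, 2, 37, 15, 49]
  queue [26, 42] -> pop 26, enqueue [19, 27], visited so far: [11, 2, 37, 15, 49, 26]
  queue [42, 19, 27] -> pop 42, enqueue [48], visited so far: [11, 2, 37, 15, 49, 26, 42]
  queue [19, 27, 48] -> pop 19, enqueue [none], visited so far: [11, 2, 37, 15, 49, 26, 42, 19]
  queue [27, 48] -> pop 27, enqueue [none], visited so far: [11, 2, 37, 15, 49, 26, 42, 19, 27]
  queue [48] -> pop 48, enqueue [46], visited so far: [11, 2, 37, 15, 49, 26, 42, 19, 27, 48]
  queue [46] -> pop 46, enqueue [45], visited so far: [11, 2, 37, 15, 49, 26, 42, 19, 27, 48, 46]
  queue [45] -> pop 45, enqueue [none], visited so far: [11, 2, 37, 15, 49, 26, 42, 19, 27, 48, 46, 45]
Result: [11, 2, 37, 15, 49, 26, 42, 19, 27, 48, 46, 45]


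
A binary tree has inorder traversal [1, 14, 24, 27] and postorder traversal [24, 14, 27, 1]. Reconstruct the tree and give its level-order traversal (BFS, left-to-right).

Inorder:   [1, 14, 24, 27]
Postorder: [24, 14, 27, 1]
Algorithm: postorder visits root last, so walk postorder right-to-left;
each value is the root of the current inorder slice — split it at that
value, recurse on the right subtree first, then the left.
Recursive splits:
  root=1; inorder splits into left=[], right=[14, 24, 27]
  root=27; inorder splits into left=[14, 24], right=[]
  root=14; inorder splits into left=[], right=[24]
  root=24; inorder splits into left=[], right=[]
Reconstructed level-order: [1, 27, 14, 24]


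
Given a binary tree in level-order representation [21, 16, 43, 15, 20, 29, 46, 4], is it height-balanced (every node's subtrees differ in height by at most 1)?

Tree (level-order array): [21, 16, 43, 15, 20, 29, 46, 4]
Definition: a tree is height-balanced if, at every node, |h(left) - h(right)| <= 1 (empty subtree has height -1).
Bottom-up per-node check:
  node 4: h_left=-1, h_right=-1, diff=0 [OK], height=0
  node 15: h_left=0, h_right=-1, diff=1 [OK], height=1
  node 20: h_left=-1, h_right=-1, diff=0 [OK], height=0
  node 16: h_left=1, h_right=0, diff=1 [OK], height=2
  node 29: h_left=-1, h_right=-1, diff=0 [OK], height=0
  node 46: h_left=-1, h_right=-1, diff=0 [OK], height=0
  node 43: h_left=0, h_right=0, diff=0 [OK], height=1
  node 21: h_left=2, h_right=1, diff=1 [OK], height=3
All nodes satisfy the balance condition.
Result: Balanced


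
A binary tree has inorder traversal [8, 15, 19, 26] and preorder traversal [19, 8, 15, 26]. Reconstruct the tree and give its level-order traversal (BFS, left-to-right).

Inorder:  [8, 15, 19, 26]
Preorder: [19, 8, 15, 26]
Algorithm: preorder visits root first, so consume preorder in order;
for each root, split the current inorder slice at that value into
left-subtree inorder and right-subtree inorder, then recurse.
Recursive splits:
  root=19; inorder splits into left=[8, 15], right=[26]
  root=8; inorder splits into left=[], right=[15]
  root=15; inorder splits into left=[], right=[]
  root=26; inorder splits into left=[], right=[]
Reconstructed level-order: [19, 8, 26, 15]


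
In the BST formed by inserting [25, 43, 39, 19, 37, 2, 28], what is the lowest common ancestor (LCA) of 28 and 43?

Tree insertion order: [25, 43, 39, 19, 37, 2, 28]
Tree (level-order array): [25, 19, 43, 2, None, 39, None, None, None, 37, None, 28]
In a BST, the LCA of p=28, q=43 is the first node v on the
root-to-leaf path with p <= v <= q (go left if both < v, right if both > v).
Walk from root:
  at 25: both 28 and 43 > 25, go right
  at 43: 28 <= 43 <= 43, this is the LCA
LCA = 43


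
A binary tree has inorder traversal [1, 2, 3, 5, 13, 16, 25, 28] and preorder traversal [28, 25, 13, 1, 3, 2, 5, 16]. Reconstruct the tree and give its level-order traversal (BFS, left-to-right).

Inorder:  [1, 2, 3, 5, 13, 16, 25, 28]
Preorder: [28, 25, 13, 1, 3, 2, 5, 16]
Algorithm: preorder visits root first, so consume preorder in order;
for each root, split the current inorder slice at that value into
left-subtree inorder and right-subtree inorder, then recurse.
Recursive splits:
  root=28; inorder splits into left=[1, 2, 3, 5, 13, 16, 25], right=[]
  root=25; inorder splits into left=[1, 2, 3, 5, 13, 16], right=[]
  root=13; inorder splits into left=[1, 2, 3, 5], right=[16]
  root=1; inorder splits into left=[], right=[2, 3, 5]
  root=3; inorder splits into left=[2], right=[5]
  root=2; inorder splits into left=[], right=[]
  root=5; inorder splits into left=[], right=[]
  root=16; inorder splits into left=[], right=[]
Reconstructed level-order: [28, 25, 13, 1, 16, 3, 2, 5]


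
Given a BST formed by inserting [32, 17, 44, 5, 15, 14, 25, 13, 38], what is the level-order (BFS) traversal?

Tree insertion order: [32, 17, 44, 5, 15, 14, 25, 13, 38]
Tree (level-order array): [32, 17, 44, 5, 25, 38, None, None, 15, None, None, None, None, 14, None, 13]
BFS from the root, enqueuing left then right child of each popped node:
  queue [32] -> pop 32, enqueue [17, 44], visited so far: [32]
  queue [17, 44] -> pop 17, enqueue [5, 25], visited so far: [32, 17]
  queue [44, 5, 25] -> pop 44, enqueue [38], visited so far: [32, 17, 44]
  queue [5, 25, 38] -> pop 5, enqueue [15], visited so far: [32, 17, 44, 5]
  queue [25, 38, 15] -> pop 25, enqueue [none], visited so far: [32, 17, 44, 5, 25]
  queue [38, 15] -> pop 38, enqueue [none], visited so far: [32, 17, 44, 5, 25, 38]
  queue [15] -> pop 15, enqueue [14], visited so far: [32, 17, 44, 5, 25, 38, 15]
  queue [14] -> pop 14, enqueue [13], visited so far: [32, 17, 44, 5, 25, 38, 15, 14]
  queue [13] -> pop 13, enqueue [none], visited so far: [32, 17, 44, 5, 25, 38, 15, 14, 13]
Result: [32, 17, 44, 5, 25, 38, 15, 14, 13]


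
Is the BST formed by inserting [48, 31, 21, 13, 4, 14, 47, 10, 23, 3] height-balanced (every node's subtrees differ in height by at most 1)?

Tree (level-order array): [48, 31, None, 21, 47, 13, 23, None, None, 4, 14, None, None, 3, 10]
Definition: a tree is height-balanced if, at every node, |h(left) - h(right)| <= 1 (empty subtree has height -1).
Bottom-up per-node check:
  node 3: h_left=-1, h_right=-1, diff=0 [OK], height=0
  node 10: h_left=-1, h_right=-1, diff=0 [OK], height=0
  node 4: h_left=0, h_right=0, diff=0 [OK], height=1
  node 14: h_left=-1, h_right=-1, diff=0 [OK], height=0
  node 13: h_left=1, h_right=0, diff=1 [OK], height=2
  node 23: h_left=-1, h_right=-1, diff=0 [OK], height=0
  node 21: h_left=2, h_right=0, diff=2 [FAIL (|2-0|=2 > 1)], height=3
  node 47: h_left=-1, h_right=-1, diff=0 [OK], height=0
  node 31: h_left=3, h_right=0, diff=3 [FAIL (|3-0|=3 > 1)], height=4
  node 48: h_left=4, h_right=-1, diff=5 [FAIL (|4--1|=5 > 1)], height=5
Node 21 violates the condition: |2 - 0| = 2 > 1.
Result: Not balanced


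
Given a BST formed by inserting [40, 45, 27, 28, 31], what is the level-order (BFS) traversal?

Tree insertion order: [40, 45, 27, 28, 31]
Tree (level-order array): [40, 27, 45, None, 28, None, None, None, 31]
BFS from the root, enqueuing left then right child of each popped node:
  queue [40] -> pop 40, enqueue [27, 45], visited so far: [40]
  queue [27, 45] -> pop 27, enqueue [28], visited so far: [40, 27]
  queue [45, 28] -> pop 45, enqueue [none], visited so far: [40, 27, 45]
  queue [28] -> pop 28, enqueue [31], visited so far: [40, 27, 45, 28]
  queue [31] -> pop 31, enqueue [none], visited so far: [40, 27, 45, 28, 31]
Result: [40, 27, 45, 28, 31]


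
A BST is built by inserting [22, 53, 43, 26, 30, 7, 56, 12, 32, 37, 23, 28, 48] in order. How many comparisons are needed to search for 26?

Search path for 26: 22 -> 53 -> 43 -> 26
Found: True
Comparisons: 4


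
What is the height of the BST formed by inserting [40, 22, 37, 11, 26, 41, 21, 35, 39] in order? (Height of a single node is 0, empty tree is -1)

Insertion order: [40, 22, 37, 11, 26, 41, 21, 35, 39]
Tree (level-order array): [40, 22, 41, 11, 37, None, None, None, 21, 26, 39, None, None, None, 35]
Compute height bottom-up (empty subtree = -1):
  height(21) = 1 + max(-1, -1) = 0
  height(11) = 1 + max(-1, 0) = 1
  height(35) = 1 + max(-1, -1) = 0
  height(26) = 1 + max(-1, 0) = 1
  height(39) = 1 + max(-1, -1) = 0
  height(37) = 1 + max(1, 0) = 2
  height(22) = 1 + max(1, 2) = 3
  height(41) = 1 + max(-1, -1) = 0
  height(40) = 1 + max(3, 0) = 4
Height = 4
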